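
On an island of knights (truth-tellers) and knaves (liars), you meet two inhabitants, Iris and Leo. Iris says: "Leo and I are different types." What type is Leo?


Iris says: "Leo and I are different types."
Case 1: Iris is a Knight (truth-teller)
  Statement is true → they ARE different → Leo is a Knave
Case 2: Iris is a Knave (liar)
  Statement is false → they are NOT different → Leo is a Knave
In both cases, Leo is a Knave.

Knave


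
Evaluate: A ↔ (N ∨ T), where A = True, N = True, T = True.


A = True, N = True, T = True
Step 1: N ∨ T = True OR True = True
Step 2: A ↔ (True): true when both sides have same truth value.
Result: True ↔ True = True

True


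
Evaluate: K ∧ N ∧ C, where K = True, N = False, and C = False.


K = True, N = False, C = False
Step 1: K ∧ N = True AND False = False
Step 2: (False) ∧ C = (False) AND False = False
AND is true only when ALL operands are true.

False


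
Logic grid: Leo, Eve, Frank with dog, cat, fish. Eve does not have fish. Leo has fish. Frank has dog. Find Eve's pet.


From clues:
  Frank → dog
  Leo → fish
By elimination, Eve gets the remaining.

cat


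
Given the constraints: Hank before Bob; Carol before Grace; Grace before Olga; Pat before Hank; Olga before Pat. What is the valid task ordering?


Constraints: Hank before Bob; Carol before Grace; Grace before Olga; Pat before Hank; Olga before Pat
Method: repeatedly schedule the remaining task that has no remaining task required before it.
  Step 1: remaining {Hank, Grace, Bob, Pat, Olga, Carol}; every task except Carol still has a predecessor pending → schedule Carol.
  Step 2: remaining {Hank, Grace, Bob, Pat, Olga}; every task except Grace still has a predecessor pending → schedule Grace.
  Step 3: remaining {Hank, Bob, Pat, Olga}; every task except Olga still has a predecessor pending → schedule Olga.
  Step 4: remaining {Hank, Bob, Pat}; every task except Pat still has a predecessor pending → schedule Pat.
  Step 5: remaining {Hank, Bob}; every task except Hank still has a predecessor pending → schedule Hank.
  Step 6: only Bob remains → schedule Bob.
Resulting order:

Carol → Grace → Olga → Pat → Hank → Bob


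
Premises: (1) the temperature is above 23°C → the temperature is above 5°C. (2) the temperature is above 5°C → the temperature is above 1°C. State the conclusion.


Hypothetical syllogism: P → Q, Q → R ⊢ P → R
Premise 1: the temperature is above 23°C → the temperature is above 5°C
Premise 2: the temperature is above 5°C → the temperature is above 1°C
Chain the implications: the middle term (the temperature is above 5°C) links the two.
Conclusion: If the temperature is above 23°C, then the temperature is above 1°C.

If the temperature is above 23°C, then the temperature is above 1°C.


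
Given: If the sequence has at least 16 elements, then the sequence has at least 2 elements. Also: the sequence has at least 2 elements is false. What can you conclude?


Modus tollens: P → Q, ¬Q ⊢ ¬P
P: the sequence has at least 16 elements
Q: the sequence has at least 2 elements
We have P → Q and Q is false.
By modus tollens, P must be false.

It is not the case that the sequence has at least 16 elements


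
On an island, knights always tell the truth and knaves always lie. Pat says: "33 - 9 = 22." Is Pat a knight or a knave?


Statement: "33 - 9 = 22."
Actual: 33 - 9 = 24
Claimed: 22
Statement is FALSE → Pat lies → Knave

Knave


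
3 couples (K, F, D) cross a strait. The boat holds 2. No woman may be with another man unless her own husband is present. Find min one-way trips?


Label couples K, F, D (H = husband, W = wife).
Counting alone: 6 people, the boat carries 2 and someone must bring it back, so each round trip nets at most +1 on the far side until the last crossing → at least 9 trips. The jealousy constraint makes 9 impossible; the shortest valid schedule has 11:
1. WK+WF →  (far: WK,WF; near: HK,HF,HD,WD)
2. WK ←       (far: WF; near: HK,HF,HD,WK,WD)
3. WK+WD →  (far: WK,WF,WD; near: HK,HF,HD)
4. WK ←       (far: WF,WD; near: HK,HF,HD,WK)
5. HF+HD →  (far: HF,WF,HD,WD; near: HK,WK)
6. HF+WF ←  (far: HD,WD; near: HK,WK,HF,WF)
7. HK+HF →  (far: HK,HF,HD,WD; near: WK,WF)
8. WD ←       (far: HK,HF,HD; near: WK,WF,WD)
9. WK+WF →  (far: HK,WK,HF,WF,HD; near: WD)
10. HD ←      (far: HK,WK,HF,WF; near: HD,WD)
11. HD+WD → (far: all six; near: empty)
In every state each wife is either with her husband or with no other man.
Minimum trips = 11

11


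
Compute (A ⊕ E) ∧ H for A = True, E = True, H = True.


A = True, E = True, H = True
Step 1: A ⊕ E = True XOR True = False
Step 2: False ∧ H = False AND True = False
XOR true when exactly one of A,E is true; then AND with H.

False


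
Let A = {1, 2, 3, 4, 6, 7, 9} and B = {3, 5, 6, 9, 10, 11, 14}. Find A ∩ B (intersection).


A = {1, 2, 3, 4, 6, 7, 9}
B = {3, 5, 6, 9, 10, 11, 14}
Operation: intersection
Elements in both: 3, 6, 9

{3, 6, 9}


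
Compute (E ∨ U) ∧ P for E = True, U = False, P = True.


E = True, U = False, P = True
Step 1: E ∨ U = True OR False = True
Step 2: True ∧ P = True AND True = True
OR is true when at least one operand is true; AND requires both.

True


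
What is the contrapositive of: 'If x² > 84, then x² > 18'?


Original: If x² > 84, then x² > 18
Contrapositive: If ¬Q, then ¬P
Negate Q: not (x² > 18)
Negate P: not (x² > 84)

If not (x² > 18), then not (x² > 84).


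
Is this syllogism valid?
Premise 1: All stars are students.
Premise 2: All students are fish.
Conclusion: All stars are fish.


Premise 1: All stars are students.
Premise 2: All students are fish.
Conclusion: All stars are fish.
Barbara syllogism (AAA-1): All A are B, All B are C → All A are C.
Middle term (students) distributed in premise 2.

Valid


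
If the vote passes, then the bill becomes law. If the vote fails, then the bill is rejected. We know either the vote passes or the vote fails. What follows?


Constructive dilemma: (P → Q) ∧ (R → S), P ∨ R ⊢ Q ∨ S
Premise 1: the vote passes → the bill becomes law
Premise 2: the vote fails → the bill is rejected
Premise 3: the vote passes ∨ the vote fails
Case 1: Assuming the vote passes, then by Premise 1, the bill becomes law.
Case 2: Assuming the vote fails, then by Premise 2, the bill is rejected.
Since one of the vote passes or the vote fails must hold, we get the bill becomes law or the bill is rejected.

The bill becomes law or the bill is rejected.


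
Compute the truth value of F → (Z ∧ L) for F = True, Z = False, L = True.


F = True, Z = False, L = True
Step 1: Z ∧ L = False AND True = False
Step 2: F → (False): false only when F=True and consequent=False.
Result: False

False


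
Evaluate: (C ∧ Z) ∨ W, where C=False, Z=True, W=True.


C = False, Z = True, W = True
Expression: (C ∧ Z) ∨ W
Step 1: C ∧ Z = False AND True = False
Step 2: (False) ∨ W = False OR True = True

True


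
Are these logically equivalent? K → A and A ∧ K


Expression 1: K → A
Expression 2: A ∧ K
Truth table (K A | Expr1 Expr2):
  T T |   T     T
  T F |   F     F
  F T |   T     F   ← differ
  F F |   T     F   ← differ
Counterexample: K=F, A=T gives Expr1 = T but Expr2 = F, so the expressions are NOT logically equivalent.

No


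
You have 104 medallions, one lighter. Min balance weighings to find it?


Each weighing has 3 outcomes (left heavy / balance / right heavy), so k weighings distinguish at most 3^k cases; splitting into three near-equal groups achieves this.
Need 3^k ≥ 104: 3^4 = 81 < 104 ≤ 3^5 = 243
k = ⌈log₃(104)⌉ = 5

5


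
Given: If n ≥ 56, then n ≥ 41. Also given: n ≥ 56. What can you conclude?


Modus ponens: P → Q, P ⊢ Q
P: n ≥ 56
Q: n ≥ 41
We have P → Q and P is true.
By modus ponens, Q must be true.

n ≥ 41


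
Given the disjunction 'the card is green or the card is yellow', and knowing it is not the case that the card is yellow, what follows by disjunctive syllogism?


Disjunctive syllogism: P ∨ Q, ¬P ⊢ Q
Disjunction: the card is green ∨ the card is yellow
We know it is not the case that the card is yellow.
By disjunctive syllogism, the other disjunct must be true.

The card is green


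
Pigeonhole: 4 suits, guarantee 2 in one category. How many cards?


Pigeonhole: to guarantee k in one of n categories, need (k-1)×n + 1.
k = 2, n = 4
Minimum = (2-1) × 4 + 1 = 1 × 4 + 1

5


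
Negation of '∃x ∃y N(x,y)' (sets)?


Original: ∃x ∃y N(x,y)
Rule: ¬∀→∃, ¬∃→∀, negate predicate.
Negation: ∀x ∀y ¬N(x,y)

∀x ∀y ¬N(x,y)


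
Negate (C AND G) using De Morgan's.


De Morgan's law: ¬(P ∧ Q) ≡ ¬P ∨ ¬Q
¬(C ∧ G) = ¬C ∨ ¬G

¬C ∨ ¬G


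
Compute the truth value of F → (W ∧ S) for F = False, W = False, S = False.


F = False, W = False, S = False
Step 1: W ∧ S = False AND False = False
Step 2: F → (False): false only when F=True and consequent=False.
Result: True

True


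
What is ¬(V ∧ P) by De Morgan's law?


De Morgan's law: ¬(P ∧ Q) ≡ ¬P ∨ ¬Q
¬(V ∧ P) = ¬V ∨ ¬P

¬V ∨ ¬P


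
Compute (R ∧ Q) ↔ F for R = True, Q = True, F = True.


R = True, Q = True, F = True
Step 1: R ∧ Q = True AND True = True
Step 2: (True) ↔ F: true when both sides have same truth value.
Result: True ↔ True = True

True


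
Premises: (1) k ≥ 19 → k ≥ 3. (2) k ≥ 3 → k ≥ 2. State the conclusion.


Hypothetical syllogism: P → Q, Q → R ⊢ P → R
Premise 1: k ≥ 19 → k ≥ 3
Premise 2: k ≥ 3 → k ≥ 2
Chain the implications: the middle term (k ≥ 3) links the two.
Conclusion: If k ≥ 19, then k ≥ 2.

If k ≥ 19, then k ≥ 2.


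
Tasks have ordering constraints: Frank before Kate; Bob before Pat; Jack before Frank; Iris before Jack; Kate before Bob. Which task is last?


Constraints: Frank before Kate; Bob before Pat; Jack before Frank; Iris before Jack; Kate before Bob
The last task can have nothing scheduled after it, so it must never appear on the left of a 'before'.
Tasks appearing before some other task: Frank, Bob, Jack, Iris, Kate.
The only task not in that list is Pat → it is last.

Pat


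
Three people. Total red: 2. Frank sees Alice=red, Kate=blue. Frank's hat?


Total red = 2, seen red = 1
Own red = 2 - 1 = 1
Frank's hat is red.

red


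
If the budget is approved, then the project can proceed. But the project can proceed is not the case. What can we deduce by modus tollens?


Modus tollens: P → Q, ¬Q ⊢ ¬P
P: the budget is approved
Q: the project can proceed
We have P → Q and Q is false.
By modus tollens, P must be false.

It is not the case that the budget is approved


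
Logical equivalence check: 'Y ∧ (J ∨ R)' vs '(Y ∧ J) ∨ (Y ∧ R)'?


Expression 1: Y ∧ (J ∨ R)
Expression 2: (Y ∧ J) ∨ (Y ∧ R)
Truth table (Y J R | Expr1 Expr2):
  T T T |   T     T
  T T F |   T     T
  T F T |   T     T
  T F F |   F     F
  F T T |   F     F
  F T F |   F     F
  F F T |   F     F
  F F F |   F     F
All 8 rows agree, so the expressions are logically equivalent.

Yes


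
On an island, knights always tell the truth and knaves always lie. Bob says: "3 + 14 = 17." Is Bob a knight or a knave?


Statement: "3 + 14 = 17."
Actual: 3 + 14 = 17
Claimed: 17
Statement is TRUE → Bob tells the truth → Knight

Knight


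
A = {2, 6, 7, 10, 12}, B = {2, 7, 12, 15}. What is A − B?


A = {2, 6, 7, 10, 12}
B = {2, 7, 12, 15}
Operation: difference A − B
In A but not B: 6, 10

{6, 10}


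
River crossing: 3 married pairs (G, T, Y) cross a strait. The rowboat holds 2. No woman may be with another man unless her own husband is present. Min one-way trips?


Label couples G, T, Y (H = husband, W = wife).
Counting alone: 6 people, the rowboat carries 2 and someone must bring it back, so each round trip nets at most +1 on the far side until the last crossing → at least 9 trips. The jealousy constraint makes 9 impossible; the shortest valid schedule has 11:
1. WG+WT →  (far: WG,WT; near: HG,HT,HY,WY)
2. WG ←       (far: WT; near: HG,HT,HY,WG,WY)
3. WG+WY →  (far: WG,WT,WY; near: HG,HT,HY)
4. WG ←       (far: WT,WY; near: HG,HT,HY,WG)
5. HT+HY →  (far: HT,WT,HY,WY; near: HG,WG)
6. HT+WT ←  (far: HY,WY; near: HG,WG,HT,WT)
7. HG+HT →  (far: HG,HT,HY,WY; near: WG,WT)
8. WY ←       (far: HG,HT,HY; near: WG,WT,WY)
9. WG+WT →  (far: HG,WG,HT,WT,HY; near: WY)
10. HY ←      (far: HG,WG,HT,WT; near: HY,WY)
11. HY+WY → (far: all six; near: empty)
In every state each wife is either with her husband or with no other man.
Minimum trips = 11

11


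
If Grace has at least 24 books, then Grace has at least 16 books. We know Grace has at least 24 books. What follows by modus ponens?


Modus ponens: P → Q, P ⊢ Q
P: Grace has at least 24 books
Q: Grace has at least 16 books
We have P → Q and P is true.
By modus ponens, Q must be true.

Grace has at least 16 books


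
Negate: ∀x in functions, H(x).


Original: ∀x H(x)
Rule: ¬∀→∃, ¬∃→∀, negate predicate.
Negation: ∃x ¬H(x)

∃x ¬H(x)


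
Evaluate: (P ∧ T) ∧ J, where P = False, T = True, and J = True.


P = False, T = True, J = True
Step 1: P ∧ T = False AND True = False
Step 2: False ∧ J = False AND True = False
AND is true only when ALL operands are true.

False


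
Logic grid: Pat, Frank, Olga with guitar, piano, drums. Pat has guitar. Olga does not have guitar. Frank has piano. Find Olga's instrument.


From clues:
  Pat → guitar
  Frank → piano
By elimination, Olga gets the remaining.

drums


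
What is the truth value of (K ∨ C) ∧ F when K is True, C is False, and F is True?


K = True, C = False, F = True
Step 1: K ∨ C = True OR False = True
Step 2: True ∧ F = True AND True = True
OR is true when at least one operand is true; AND requires both.

True


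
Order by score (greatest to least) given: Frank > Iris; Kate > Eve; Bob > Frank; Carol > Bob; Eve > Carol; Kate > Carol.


Constraints: Frank > Iris; Kate > Eve; Bob > Frank; Carol > Bob; Eve > Carol; Kate > Carol
Method: at each step, the next-highest is the one remaining person who never appears on the smaller side of a constraint between remaining people.
  Step 1: remaining {Kate, Carol, Iris, Frank, Eve, Bob}; on the smaller side: {Carol, Iris, Frank, Eve, Bob} → Kate is next (Kate > Eve; Kate > Carol).
  Step 2: remaining {Carol, Iris, Frank, Eve, Bob}; on the smaller side: {Carol, Iris, Frank, Bob} → Eve is next (Eve > Carol).
  Step 3: remaining {Carol, Iris, Frank, Bob}; on the smaller side: {Iris, Frank, Bob} → Carol is next (Carol > Bob).
  Step 4: remaining {Iris, Frank, Bob}; on the smaller side: {Iris, Frank} → Bob is next (Bob > Frank).
  Step 5: remaining {Iris, Frank}; on the smaller side: {Iris} → Frank is next (Frank > Iris).
  Step 6: only Iris remains → lowest.
Final ranking (highest to lowest):

Kate > Eve > Carol > Bob > Frank > Iris


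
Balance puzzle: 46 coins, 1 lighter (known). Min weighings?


Each weighing has 3 outcomes (left heavy / balance / right heavy), so k weighings distinguish at most 3^k cases; splitting into three near-equal groups achieves this.
Need 3^k ≥ 46: 3^3 = 27 < 46 ≤ 3^4 = 81
k = ⌈log₃(46)⌉ = 4

4


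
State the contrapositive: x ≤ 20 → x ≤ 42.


Original: If x ≤ 20, then x ≤ 42
Contrapositive: If ¬Q, then ¬P
Negate Q: not (x ≤ 42)
Negate P: not (x ≤ 20)

If not (x ≤ 42), then not (x ≤ 20).


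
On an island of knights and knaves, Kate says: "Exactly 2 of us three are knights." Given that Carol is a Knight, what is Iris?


Kate claims exactly 2 knights among Kate, Carol, Iris.
Given: Carol is a Knight.

Case 1: Kate is a Knight (tells truth)
  Then exactly 2 of the three are knights.
  Counting Kate, Carol: 2 knight(s) so far. Need 0 more → Iris = Knave.
Case 2: Kate is a Knave (lies)
  Then the count is NOT 2.
  If Iris = Knight, count = 2 = 2 → claim would be true, contradicts lie.
  If Iris = Knave, count = 1 ≠ 2 → lie confirmed ✓

Iris is a Knave.

Knave


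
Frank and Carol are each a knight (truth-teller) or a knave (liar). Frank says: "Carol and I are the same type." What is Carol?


Frank says: "Carol and I are the same type."
Case 1: Frank is a Knight (truth-teller)
  Statement is true → they ARE the same → Carol is also a Knight
Case 2: Frank is a Knave (liar)
  Statement is false → they are NOT the same → Carol is a Knight
In both cases, Carol is a Knight.

Knight


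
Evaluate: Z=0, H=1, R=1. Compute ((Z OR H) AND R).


Z OR H = 0|1 = 1
1 AND 1 = 1

1


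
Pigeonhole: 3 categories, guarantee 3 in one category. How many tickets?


Pigeonhole: to guarantee k in one of n categories, need (k-1)×n + 1.
k = 3, n = 3
Minimum = (3-1) × 3 + 1 = 2 × 3 + 1

7


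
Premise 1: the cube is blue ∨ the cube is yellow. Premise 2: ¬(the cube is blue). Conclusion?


Disjunctive syllogism: P ∨ Q, ¬P ⊢ Q
Disjunction: the cube is blue ∨ the cube is yellow
We know it is not the case that the cube is blue.
By disjunctive syllogism, the other disjunct must be true.

The cube is yellow


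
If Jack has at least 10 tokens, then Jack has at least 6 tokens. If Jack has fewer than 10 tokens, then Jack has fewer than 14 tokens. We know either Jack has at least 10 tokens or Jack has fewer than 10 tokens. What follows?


Constructive dilemma: (P → Q) ∧ (R → S), P ∨ R ⊢ Q ∨ S
Premise 1: Jack has at least 10 tokens → Jack has at least 6 tokens
Premise 2: Jack has fewer than 10 tokens → Jack has fewer than 14 tokens
Premise 3: Jack has at least 10 tokens ∨ Jack has fewer than 10 tokens
Case 1: Assuming Jack has at least 10 tokens, then by Premise 1, Jack has at least 6 tokens.
Case 2: Assuming Jack has fewer than 10 tokens, then by Premise 2, Jack has fewer than 14 tokens.
Since one of Jack has at least 10 tokens or Jack has fewer than 10 tokens must hold, we get Jack has at least 6 tokens or Jack has fewer than 14 tokens.

Jack has at least 6 tokens or Jack has fewer than 14 tokens.


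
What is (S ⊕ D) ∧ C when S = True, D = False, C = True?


S = True, D = False, C = True
Step 1: S ⊕ D = True XOR False = True
Step 2: True ∧ C = True AND True = True
XOR true when exactly one of S,D is true; then AND with C.

True


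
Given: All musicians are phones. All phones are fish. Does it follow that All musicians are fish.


Premise 1: All musicians are phones.
Premise 2: All phones are fish.
Conclusion: All musicians are fish.
Barbara syllogism (AAA-1): All A are B, All B are C → All A are C.
Middle term (phones) distributed in premise 2.

Valid


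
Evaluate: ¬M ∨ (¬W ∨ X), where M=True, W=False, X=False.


M = True, W = False, X = False
Expression: ¬M ∨ (¬W ∨ X)
Step 1: ¬W = NOT False = True
Step 2: ¬W ∨ X = True OR False = True
Step 3: ¬M = NOT True = False
Step 4: (False) ∨ (True) = False OR True = True

True


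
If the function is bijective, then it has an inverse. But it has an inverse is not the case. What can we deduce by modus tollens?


Modus tollens: P → Q, ¬Q ⊢ ¬P
P: the function is bijective
Q: it has an inverse
We have P → Q and Q is false.
By modus tollens, P must be false.

It is not the case that the function is bijective


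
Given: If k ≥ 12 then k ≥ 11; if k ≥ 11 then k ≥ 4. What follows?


Hypothetical syllogism: P → Q, Q → R ⊢ P → R
Premise 1: k ≥ 12 → k ≥ 11
Premise 2: k ≥ 11 → k ≥ 4
Chain the implications: the middle term (k ≥ 11) links the two.
Conclusion: If k ≥ 12, then k ≥ 4.

If k ≥ 12, then k ≥ 4.


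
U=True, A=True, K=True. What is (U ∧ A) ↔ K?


U = True, A = True, K = True
Expression: (U ∧ A) ↔ K
Step 1: U ∧ A = True AND True = True
Step 2: (True) ↔ K = (True iff True) = True

True


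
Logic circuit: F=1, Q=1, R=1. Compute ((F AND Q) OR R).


F AND Q = 1&1 = 1
1 OR 1 = 1

1


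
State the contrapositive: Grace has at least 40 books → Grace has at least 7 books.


Original: If Grace has at least 40 books, then Grace has at least 7 books
Contrapositive: If ¬Q, then ¬P
Negate Q: not (Grace has at least 7 books)
Negate P: not (Grace has at least 40 books)

If not (Grace has at least 7 books), then not (Grace has at least 40 books).


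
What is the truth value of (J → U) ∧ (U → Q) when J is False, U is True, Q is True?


J = False, U = True, Q = True
Step 1: J → U is false only when J=True and U=False. Result: True
Step 2: U → Q is false only when U=True and Q=False. Result: True
Step 3: True ∧ True = True

True


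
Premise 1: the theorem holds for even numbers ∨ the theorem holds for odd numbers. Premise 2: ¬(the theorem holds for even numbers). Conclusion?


Disjunctive syllogism: P ∨ Q, ¬P ⊢ Q
Disjunction: the theorem holds for even numbers ∨ the theorem holds for odd numbers
We know it is not the case that the theorem holds for even numbers.
By disjunctive syllogism, the other disjunct must be true.

The theorem holds for odd numbers


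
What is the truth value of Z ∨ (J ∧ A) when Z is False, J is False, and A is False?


Z = False, J = False, A = False
Step 1: J ∧ A = False AND False = False
Step 2: Z ∨ False = False OR False = False
AND evaluated first (higher precedence); then OR applied.

False


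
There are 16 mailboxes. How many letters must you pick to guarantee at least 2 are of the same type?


Pigeonhole: to guarantee k in one of n categories, need (k-1)×n + 1.
k = 2, n = 16
Minimum = (2-1) × 16 + 1 = 1 × 16 + 1

17


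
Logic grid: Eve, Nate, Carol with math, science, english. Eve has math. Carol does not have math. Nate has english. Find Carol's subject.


From clues:
  Nate → english
  Eve → math
By elimination, Carol gets the remaining.

science


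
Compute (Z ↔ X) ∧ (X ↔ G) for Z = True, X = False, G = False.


Z = True, X = False, G = False
Step 1: Z ↔ X is true when Z and X have the same value. Result: False
Step 2: X ↔ G is true when X and G have the same value. Result: True
Step 3: False ∧ True = False

False


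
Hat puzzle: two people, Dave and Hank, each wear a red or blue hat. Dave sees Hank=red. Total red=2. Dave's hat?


Total red = 2, Hank = red
Red accounted for: 1
Remaining for Dave: 1
Dave's hat is red.

red


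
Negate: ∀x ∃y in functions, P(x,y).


Original: ∀x ∃y P(x,y)
Rule: ¬∀→∃, ¬∃→∀, negate predicate.
Negation: ∃x ∀y ¬P(x,y)

∃x ∀y ¬P(x,y)


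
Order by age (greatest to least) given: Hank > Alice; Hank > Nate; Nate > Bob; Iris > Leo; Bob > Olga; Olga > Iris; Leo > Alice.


Constraints: Hank > Alice; Hank > Nate; Nate > Bob; Iris > Leo; Bob > Olga; Olga > Iris; Leo > Alice
Method: at each step, the next-highest is the one remaining person who never appears on the smaller side of a constraint between remaining people.
  Step 1: remaining {Nate, Olga, Iris, Alice, Leo, Hank, Bob}; on the smaller side: {Nate, Olga, Iris, Alice, Leo, Bob} → Hank is next (Hank > Alice; Hank > Nate).
  Step 2: remaining {Nate, Olga, Iris, Alice, Leo, Bob}; on the smaller side: {Olga, Iris, Alice, Leo, Bob} → Nate is next (Nate > Bob).
  Step 3: remaining {Olga, Iris, Alice, Leo, Bob}; on the smaller side: {Olga, Iris, Alice, Leo} → Bob is next (Bob > Olga).
  Step 4: remaining {Olga, Iris, Alice, Leo}; on the smaller side: {Iris, Alice, Leo} → Olga is next (Olga > Iris).
  Step 5: remaining {Iris, Alice, Leo}; on the smaller side: {Alice, Leo} → Iris is next (Iris > Leo).
  Step 6: remaining {Alice, Leo}; on the smaller side: {Alice} → Leo is next (Leo > Alice).
  Step 7: only Alice remains → lowest.
Final ranking (highest to lowest):

Hank > Nate > Bob > Olga > Iris > Leo > Alice


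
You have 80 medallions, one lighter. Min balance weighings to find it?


Each weighing has 3 outcomes (left heavy / balance / right heavy), so k weighings distinguish at most 3^k cases; splitting into three near-equal groups achieves this.
Need 3^k ≥ 80: 3^3 = 27 < 80 ≤ 3^4 = 81
k = ⌈log₃(80)⌉ = 4

4


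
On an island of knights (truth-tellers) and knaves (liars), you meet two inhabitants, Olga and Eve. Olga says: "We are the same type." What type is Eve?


Olga says: "We are the same type."
Case 1: Olga is a Knight (truth-teller)
  Statement is true → they ARE the same → Eve is also a Knight
Case 2: Olga is a Knave (liar)
  Statement is false → they are NOT the same → Eve is a Knight
In both cases, Eve is a Knight.

Knight


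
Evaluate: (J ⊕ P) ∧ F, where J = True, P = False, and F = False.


J = True, P = False, F = False
Step 1: J ⊕ P = True XOR False = True
Step 2: True ∧ F = True AND False = False
XOR true when exactly one of J,P is true; then AND with F.

False


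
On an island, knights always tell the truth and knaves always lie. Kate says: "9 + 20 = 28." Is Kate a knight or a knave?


Statement: "9 + 20 = 28."
Actual: 9 + 20 = 29
Claimed: 28
Statement is FALSE → Kate lies → Knave

Knave


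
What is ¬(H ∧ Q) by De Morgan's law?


De Morgan's law: ¬(P ∧ Q) ≡ ¬P ∨ ¬Q
¬(H ∧ Q) = ¬H ∨ ¬Q

¬H ∨ ¬Q


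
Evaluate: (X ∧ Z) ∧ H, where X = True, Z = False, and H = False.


X = True, Z = False, H = False
Step 1: X ∧ Z = True AND False = False
Step 2: False ∧ H = False AND False = False
AND is true only when ALL operands are true.

False


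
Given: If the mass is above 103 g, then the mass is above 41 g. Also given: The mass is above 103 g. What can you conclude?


Modus ponens: P → Q, P ⊢ Q
P: the mass is above 103 g
Q: the mass is above 41 g
We have P → Q and P is true.
By modus ponens, Q must be true.

The mass is above 41 g


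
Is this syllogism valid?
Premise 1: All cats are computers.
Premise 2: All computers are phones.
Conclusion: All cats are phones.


Premise 1: All cats are computers.
Premise 2: All computers are phones.
Conclusion: All cats are phones.
Barbara syllogism (AAA-1): All A are B, All B are C → All A are C.
Middle term (computers) distributed in premise 2.

Valid


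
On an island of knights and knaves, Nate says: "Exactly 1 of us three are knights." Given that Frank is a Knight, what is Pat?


Nate claims exactly 1 knights among Nate, Frank, Pat.
Given: Frank is a Knight.

Case 1: Nate is a Knight (tells truth)
  Then exactly 1 of the three are knights.
  Counting Nate, Frank: 2 knight(s) so far. Need -1 more → impossible.
Case 2: Nate is a Knave (lies)
  Then the count is NOT 1.
  If Pat = Knave, count = 1 = 1 → claim would be true, contradicts lie.
  If Pat = Knight, count = 2 ≠ 1 → lie confirmed ✓

Pat is a Knight.

Knight


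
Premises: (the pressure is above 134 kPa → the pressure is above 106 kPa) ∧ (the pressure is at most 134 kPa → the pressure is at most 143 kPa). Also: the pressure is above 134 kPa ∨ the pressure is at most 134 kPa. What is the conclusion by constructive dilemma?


Constructive dilemma: (P → Q) ∧ (R → S), P ∨ R ⊢ Q ∨ S
Premise 1: the pressure is above 134 kPa → the pressure is above 106 kPa
Premise 2: the pressure is at most 134 kPa → the pressure is at most 143 kPa
Premise 3: the pressure is above 134 kPa ∨ the pressure is at most 134 kPa
Case 1: Assuming the pressure is above 134 kPa, then by Premise 1, the pressure is above 106 kPa.
Case 2: Assuming the pressure is at most 134 kPa, then by Premise 2, the pressure is at most 143 kPa.
Since one of the pressure is above 134 kPa or the pressure is at most 134 kPa must hold, we get the pressure is above 106 kPa or the pressure is at most 143 kPa.

The pressure is above 106 kPa or the pressure is at most 143 kPa.


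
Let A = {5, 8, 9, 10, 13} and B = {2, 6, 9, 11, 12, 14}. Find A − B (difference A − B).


A = {5, 8, 9, 10, 13}
B = {2, 6, 9, 11, 12, 14}
Operation: difference A − B
In A but not B: 5, 8, 10, 13

{5, 8, 10, 13}


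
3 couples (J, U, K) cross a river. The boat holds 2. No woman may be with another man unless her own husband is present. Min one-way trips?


Label couples J, U, K (H = husband, W = wife).
Counting alone: 6 people, the boat carries 2 and someone must bring it back, so each round trip nets at most +1 on the far side until the last crossing → at least 9 trips. The jealousy constraint makes 9 impossible; the shortest valid schedule has 11:
1. WJ+WU →  (far: WJ,WU; near: HJ,HU,HK,WK)
2. WJ ←       (far: WU; near: HJ,HU,HK,WJ,WK)
3. WJ+WK →  (far: WJ,WU,WK; near: HJ,HU,HK)
4. WJ ←       (far: WU,WK; near: HJ,HU,HK,WJ)
5. HU+HK →  (far: HU,WU,HK,WK; near: HJ,WJ)
6. HU+WU ←  (far: HK,WK; near: HJ,WJ,HU,WU)
7. HJ+HU →  (far: HJ,HU,HK,WK; near: WJ,WU)
8. WK ←       (far: HJ,HU,HK; near: WJ,WU,WK)
9. WJ+WU →  (far: HJ,WJ,HU,WU,HK; near: WK)
10. HK ←      (far: HJ,WJ,HU,WU; near: HK,WK)
11. HK+WK → (far: all six; near: empty)
In every state each wife is either with her husband or with no other man.
Minimum trips = 11

11


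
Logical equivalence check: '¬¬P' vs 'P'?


Expression 1: ¬¬P
Expression 2: P
Truth table (P | Expr1 Expr2):
  T |   T     T
  F |   F     F
All 2 rows agree, so the expressions are logically equivalent.

Yes


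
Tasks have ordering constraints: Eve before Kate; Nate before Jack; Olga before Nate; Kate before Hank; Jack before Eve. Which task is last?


Constraints: Eve before Kate; Nate before Jack; Olga before Nate; Kate before Hank; Jack before Eve
The last task can have nothing scheduled after it, so it must never appear on the left of a 'before'.
Tasks appearing before some other task: Eve, Nate, Olga, Kate, Jack.
The only task not in that list is Hank → it is last.

Hank


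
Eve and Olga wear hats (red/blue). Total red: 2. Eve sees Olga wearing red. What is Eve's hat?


Total red = 2, Olga = red
Red accounted for: 1
Remaining for Eve: 1
Eve's hat is red.

red


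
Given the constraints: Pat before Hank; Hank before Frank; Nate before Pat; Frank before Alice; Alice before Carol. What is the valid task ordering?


Constraints: Pat before Hank; Hank before Frank; Nate before Pat; Frank before Alice; Alice before Carol
Method: repeatedly schedule the remaining task that has no remaining task required before it.
  Step 1: remaining {Alice, Carol, Hank, Pat, Frank, Nate}; every task except Nate still has a predecessor pending → schedule Nate.
  Step 2: remaining {Alice, Carol, Hank, Pat, Frank}; every task except Pat still has a predecessor pending → schedule Pat.
  Step 3: remaining {Alice, Carol, Hank, Frank}; every task except Hank still has a predecessor pending → schedule Hank.
  Step 4: remaining {Alice, Carol, Frank}; every task except Frank still has a predecessor pending → schedule Frank.
  Step 5: remaining {Alice, Carol}; every task except Alice still has a predecessor pending → schedule Alice.
  Step 6: only Carol remains → schedule Carol.
Resulting order:

Nate → Pat → Hank → Frank → Alice → Carol


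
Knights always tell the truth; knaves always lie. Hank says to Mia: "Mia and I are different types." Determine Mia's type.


Hank says: "Mia and I are different types."
Case 1: Hank is a Knight (truth-teller)
  Statement is true → they ARE different → Mia is a Knave
Case 2: Hank is a Knave (liar)
  Statement is false → they are NOT different → Mia is a Knave
In both cases, Mia is a Knave.

Knave


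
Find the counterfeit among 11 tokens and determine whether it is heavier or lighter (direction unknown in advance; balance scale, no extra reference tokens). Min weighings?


Let n = 11. 22 possibilities (n tokens × lighter/heavier); each weighing has 3 outcomes.
Bound for k weighings: say the first weighing puts j tokens on each pan. If it tips, the 2j weighed tokens remain suspects (each with a known direction) and k-1 weighings give 3^(k-1) outcomes; 3^(k-1) is odd, so 2j ≤ 3^(k-1) - 1. If it balances, the n - 2j unweighed tokens remain with direction unknown: 2(n - 2j) ≤ 3^(k-1) - 1 by the same parity argument. Adding, n ≤ (3^(k-1) - 1) + (3^(k-1) - 1)/2 = (3^k - 3)/2, and the classical three-group strategy achieves this (3 tokens in 2 weighings, 12 in 3, 39 in 4, 120 in 5).
So we need the smallest k with (3^k - 3)/2 ≥ 11.
k = 2: (3^2 - 3)/2 = 3 < 11 ✗
k = 3: (3^3 - 3)/2 = 12 ≥ 11 ✓

3


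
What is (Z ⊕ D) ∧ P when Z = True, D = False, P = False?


Z = True, D = False, P = False
Step 1: Z ⊕ D = True XOR False = True
Step 2: True ∧ P = True AND False = False
XOR true when exactly one of Z,D is true; then AND with P.

False


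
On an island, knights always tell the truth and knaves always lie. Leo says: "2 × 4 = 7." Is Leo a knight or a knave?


Statement: "2 × 4 = 7."
Actual: 2 × 4 = 8
Claimed: 7
Statement is FALSE → Leo lies → Knave

Knave


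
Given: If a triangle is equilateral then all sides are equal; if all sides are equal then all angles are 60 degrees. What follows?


Hypothetical syllogism: P → Q, Q → R ⊢ P → R
Premise 1: a triangle is equilateral → all sides are equal
Premise 2: all sides are equal → all angles are 60 degrees
Chain the implications: the middle term (all sides are equal) links the two.
Conclusion: If a triangle is equilateral, then all angles are 60 degrees.

If a triangle is equilateral, then all angles are 60 degrees.


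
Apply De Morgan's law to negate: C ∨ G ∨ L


De Morgan's law: ¬(P ∨ Q ∨ R) ≡ ¬P ∧ ¬Q ∧ ¬R
¬(C ∨ G ∨ L) = ¬C ∧ ¬G ∧ ¬L

¬C ∧ ¬G ∧ ¬L


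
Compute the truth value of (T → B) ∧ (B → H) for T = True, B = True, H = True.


T = True, B = True, H = True
Step 1: T → B is false only when T=True and B=False. Result: True
Step 2: B → H is false only when B=True and H=False. Result: True
Step 3: True ∧ True = True

True


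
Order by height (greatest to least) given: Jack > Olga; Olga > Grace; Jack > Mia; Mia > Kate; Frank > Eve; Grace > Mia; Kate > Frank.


Constraints: Jack > Olga; Olga > Grace; Jack > Mia; Mia > Kate; Frank > Eve; Grace > Mia; Kate > Frank
Method: at each step, the next-highest is the one remaining person who never appears on the smaller side of a constraint between remaining people.
  Step 1: remaining {Grace, Mia, Jack, Frank, Kate, Eve, Olga}; on the smaller side: {Grace, Mia, Frank, Kate, Eve, Olga} → Jack is next (Jack > Olga; Jack > Mia).
  Step 2: remaining {Grace, Mia, Frank, Kate, Eve, Olga}; on the smaller side: {Grace, Mia, Frank, Kate, Eve} → Olga is next (Olga > Grace).
  Step 3: remaining {Grace, Mia, Frank, Kate, Eve}; on the smaller side: {Mia, Frank, Kate, Eve} → Grace is next (Grace > Mia).
  Step 4: remaining {Mia, Frank, Kate, Eve}; on the smaller side: {Frank, Kate, Eve} → Mia is next (Mia > Kate).
  Step 5: remaining {Frank, Kate, Eve}; on the smaller side: {Frank, Eve} → Kate is next (Kate > Frank).
  Step 6: remaining {Frank, Eve}; on the smaller side: {Eve} → Frank is next (Frank > Eve).
  Step 7: only Eve remains → lowest.
Final ranking (highest to lowest):

Jack > Olga > Grace > Mia > Kate > Frank > Eve


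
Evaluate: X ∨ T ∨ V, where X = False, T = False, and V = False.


X = False, T = False, V = False
Step 1: X ∨ T = False OR False = False
Step 2: False ∨ V = False OR False = False
OR is true when at least one operand is true.

False


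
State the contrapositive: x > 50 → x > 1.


Original: If x > 50, then x > 1
Contrapositive: If ¬Q, then ¬P
Negate Q: not (x > 1)
Negate P: not (x > 50)

If not (x > 1), then not (x > 50).


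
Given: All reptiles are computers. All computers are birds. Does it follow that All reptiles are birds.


Premise 1: All reptiles are computers.
Premise 2: All computers are birds.
Conclusion: All reptiles are birds.
Barbara syllogism (AAA-1): All A are B, All B are C → All A are C.
Middle term (computers) distributed in premise 2.

Valid


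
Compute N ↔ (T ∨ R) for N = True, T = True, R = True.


N = True, T = True, R = True
Step 1: T ∨ R = True OR True = True
Step 2: N ↔ (True): true when both sides have same truth value.
Result: True ↔ True = True

True


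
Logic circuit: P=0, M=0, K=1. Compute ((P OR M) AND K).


P OR M = 0|0 = 0
0 AND 1 = 0

0


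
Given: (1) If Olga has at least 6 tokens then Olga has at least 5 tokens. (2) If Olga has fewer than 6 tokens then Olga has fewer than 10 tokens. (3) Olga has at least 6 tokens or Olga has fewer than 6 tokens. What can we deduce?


Constructive dilemma: (P → Q) ∧ (R → S), P ∨ R ⊢ Q ∨ S
Premise 1: Olga has at least 6 tokens → Olga has at least 5 tokens
Premise 2: Olga has fewer than 6 tokens → Olga has fewer than 10 tokens
Premise 3: Olga has at least 6 tokens ∨ Olga has fewer than 6 tokens
Case 1: Assuming Olga has at least 6 tokens, then by Premise 1, Olga has at least 5 tokens.
Case 2: Assuming Olga has fewer than 6 tokens, then by Premise 2, Olga has fewer than 10 tokens.
Since one of Olga has at least 6 tokens or Olga has fewer than 6 tokens must hold, we get Olga has at least 5 tokens or Olga has fewer than 10 tokens.

Olga has at least 5 tokens or Olga has fewer than 10 tokens.


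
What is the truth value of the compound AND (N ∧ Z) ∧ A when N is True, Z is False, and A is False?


N = True, Z = False, A = False
Step 1: N ∧ Z = True AND False = False
Step 2: False ∧ A = False AND False = False
AND is true only when ALL operands are true.

False


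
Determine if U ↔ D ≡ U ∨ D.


Expression 1: U ↔ D
Expression 2: U ∨ D
Truth table (U D | Expr1 Expr2):
  T T |   T     T
  T F |   F     T   ← differ
  F T |   F     T   ← differ
  F F |   T     F   ← differ
Counterexample: U=T, D=F gives Expr1 = F but Expr2 = T, so the expressions are NOT logically equivalent.

No


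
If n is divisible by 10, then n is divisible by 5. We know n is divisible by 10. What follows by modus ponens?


Modus ponens: P → Q, P ⊢ Q
P: n is divisible by 10
Q: n is divisible by 5
We have P → Q and P is true.
By modus ponens, Q must be true.

n is divisible by 5


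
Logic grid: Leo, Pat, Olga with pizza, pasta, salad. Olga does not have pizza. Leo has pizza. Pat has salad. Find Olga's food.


From clues:
  Leo → pizza
  Pat → salad
By elimination, Olga gets the remaining.

pasta


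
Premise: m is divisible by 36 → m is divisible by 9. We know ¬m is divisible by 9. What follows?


Modus tollens: P → Q, ¬Q ⊢ ¬P
P: m is divisible by 36
Q: m is divisible by 9
We have P → Q and Q is false.
By modus tollens, P must be false.

It is not the case that m is divisible by 36


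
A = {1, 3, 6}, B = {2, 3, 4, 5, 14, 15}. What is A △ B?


A = {1, 3, 6}
B = {2, 3, 4, 5, 14, 15}
Operation: symmetric difference
In A only: [1, 6], in B only: [2, 4, 5, 14, 15]

{1, 2, 4, 5, 6, 14, 15}


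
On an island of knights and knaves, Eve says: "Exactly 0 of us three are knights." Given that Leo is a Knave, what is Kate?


Eve claims exactly 0 knights among Eve, Leo, Kate.
Given: Leo is a Knave.

Case 1: Eve is a Knight (tells truth)
  Then exactly 0 of the three are knights.
  Counting Eve, Leo: 1 knight(s) so far. Need -1 more → impossible.
Case 2: Eve is a Knave (lies)
  Then the count is NOT 0.
  If Kate = Knave, count = 0 = 0 → claim would be true, contradicts lie.
  If Kate = Knight, count = 1 ≠ 0 → lie confirmed ✓

Kate is a Knight.

Knight


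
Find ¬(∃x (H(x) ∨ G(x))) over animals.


Original: ∃x (H(x) ∨ G(x))
Rule: ¬∀→∃, ¬∃→∀, negate predicate.
Negation: ∀x (¬H(x) ∧ ¬G(x))

∀x (¬H(x) ∧ ¬G(x))


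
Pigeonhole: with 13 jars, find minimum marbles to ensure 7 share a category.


Pigeonhole: to guarantee k in one of n categories, need (k-1)×n + 1.
k = 7, n = 13
Minimum = (7-1) × 13 + 1 = 6 × 13 + 1

79


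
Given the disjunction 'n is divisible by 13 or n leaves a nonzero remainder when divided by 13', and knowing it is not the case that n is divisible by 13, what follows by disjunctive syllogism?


Disjunctive syllogism: P ∨ Q, ¬P ⊢ Q
Disjunction: n is divisible by 13 ∨ n leaves a nonzero remainder when divided by 13
We know it is not the case that n is divisible by 13.
By disjunctive syllogism, the other disjunct must be true.

n leaves a nonzero remainder when divided by 13
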